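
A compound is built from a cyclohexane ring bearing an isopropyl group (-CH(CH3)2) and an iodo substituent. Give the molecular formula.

Atom tally by fragment:
  cyclohexane ring core → C:6 H:12
  (− 2 ring H displaced by substituents)
  + CH(CH3)2 → C:3 H:7
  + I → I:1
Element totals:
  C: 9
  H: 17
  I: 1

C9H17I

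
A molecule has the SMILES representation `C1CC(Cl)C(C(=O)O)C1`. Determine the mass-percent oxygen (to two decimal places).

21.54%

Atom tally by fragment:
  cyclopentane ring core → C:5 H:10
  (− 2 ring H displaced by substituents)
  + Cl → Cl:1
  + COOH → C:1 H:1 O:2
Element totals:
  C: 6
  H: 9
  Cl: 1
  O: 2
Molecular formula: C6H9ClO2.
Molar mass = 148.586 g/mol.
Mass from O: 2 × 15.999 = 31.998 g/mol.
%O = 31.998 / 148.586 × 100 = 21.54%.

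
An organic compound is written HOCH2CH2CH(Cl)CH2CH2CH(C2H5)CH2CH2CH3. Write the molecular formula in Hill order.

Element totals:
  C: 11
  H: 23
  Cl: 1
  O: 1

C11H23ClO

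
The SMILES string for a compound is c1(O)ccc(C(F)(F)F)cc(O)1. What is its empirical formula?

C7H5F3O2

Atom tally by fragment:
  benzene ring core → C:6 H:6
  (− 3 ring H displaced by substituents)
  + OH → O:1 H:1
  + CF3 → C:1 F:3
  + OH → O:1 H:1
Element totals:
  C: 7
  H: 5
  F: 3
  O: 2
Molecular formula: C7H5F3O2.
gcd of subscripts (7, 3, 5, 2) = 1, so the empirical formula equals the molecular formula.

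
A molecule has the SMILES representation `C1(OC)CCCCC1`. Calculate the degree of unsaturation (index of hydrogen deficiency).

1

Atom tally by fragment:
  cyclohexane ring core → C:6 H:12
  (− 1 ring H displaced by substituents)
  + OCH3 → C:1 H:3 O:1
Element totals:
  C: 7
  H: 14
  O: 1
Molecular formula: C7H14O.
DoU = (2C + 2 + N − H − X) / 2 = (2·7 + 2 + 0 − 14 − 0) / 2 = 1.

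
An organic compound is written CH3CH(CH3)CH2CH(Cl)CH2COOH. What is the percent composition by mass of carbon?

51.07%

Atom tally by fragment:
  CH3 → C:1 H:3
  CH(CH3) → C:2 H:4
  CH2 → C:1 H:2
  CH(Cl) → C:1 H:1 Cl:1
  CH2COOH → C:2 H:3 O:2
Element totals:
  C: 7
  H: 13
  Cl: 1
  O: 2
Molecular formula: C7H13ClO2.
Molar mass = 164.629 g/mol.
Mass from C: 7 × 12.011 = 84.077 g/mol.
%C = 84.077 / 164.629 × 100 = 51.07%.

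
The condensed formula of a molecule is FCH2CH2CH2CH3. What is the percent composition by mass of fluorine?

24.96%

Atom tally by fragment:
  FCH2 → C:1 H:2 F:1
  CH2 → C:1 H:2
  CH2 → C:1 H:2
  CH3 → C:1 H:3
Element totals:
  C: 4
  H: 9
  F: 1
Molecular formula: C4H9F.
Molar mass = 76.114 g/mol.
Mass from F: 1 × 18.998 = 18.998 g/mol.
%F = 18.998 / 76.114 × 100 = 24.96%.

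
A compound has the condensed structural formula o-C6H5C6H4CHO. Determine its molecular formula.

Element totals:
  C: 13
  H: 10
  O: 1

C13H10O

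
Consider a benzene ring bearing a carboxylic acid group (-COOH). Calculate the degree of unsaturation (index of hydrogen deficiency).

Atom tally by fragment:
  benzene ring core → C:6 H:6
  (− 1 ring H displaced by substituents)
  + COOH → C:1 H:1 O:2
Element totals:
  C: 7
  H: 6
  O: 2
Molecular formula: C7H6O2.
DoU = (2C + 2 + N − H − X) / 2 = (2·7 + 2 + 0 − 6 − 0) / 2 = 5.

5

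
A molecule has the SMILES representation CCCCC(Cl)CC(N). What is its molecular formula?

C7H16ClN

Atom tally by fragment:
  CH3 → C:1 H:3
  CH2 → C:1 H:2
  CH2 → C:1 H:2
  CH2 → C:1 H:2
  CH(Cl) → C:1 H:1 Cl:1
  CH2 → C:1 H:2
  CH2NH2 → C:1 H:4 N:1
Element totals:
  C: 7
  H: 16
  Cl: 1
  N: 1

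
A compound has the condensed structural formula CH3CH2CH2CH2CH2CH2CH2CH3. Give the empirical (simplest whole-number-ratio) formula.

Atom tally by fragment:
  CH3 → C:1 H:3
  CH2 → C:1 H:2
  CH2 → C:1 H:2
  CH2 → C:1 H:2
  CH2 → C:1 H:2
  CH2 → C:1 H:2
  CH2 → C:1 H:2
  CH3 → C:1 H:3
Element totals:
  C: 8
  H: 18
Molecular formula: C8H18.
gcd of subscripts = 2; dividing each by 2:
  C: 8/2 = 4
  H: 18/2 = 9

C4H9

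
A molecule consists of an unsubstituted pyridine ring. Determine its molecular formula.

C5H5N

Atom tally by fragment:
  pyridine ring core → C:5 H:5 N:1
Element totals:
  C: 5
  H: 5
  N: 1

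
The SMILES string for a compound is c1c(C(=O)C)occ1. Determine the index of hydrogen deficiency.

Atom tally by fragment:
  furan ring core → C:4 H:4 O:1
  (− 1 ring H displaced by substituents)
  + COCH3 → C:2 H:3 O:1
Element totals:
  C: 6
  H: 6
  O: 2
Molecular formula: C6H6O2.
DoU = (2C + 2 + N − H − X) / 2 = (2·6 + 2 + 0 − 6 − 0) / 2 = 4.

4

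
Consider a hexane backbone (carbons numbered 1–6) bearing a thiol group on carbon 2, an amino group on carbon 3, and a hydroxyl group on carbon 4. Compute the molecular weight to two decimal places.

Atom tally by fragment:
  CH3 → C:1 H:3
  CH(SH) → C:1 H:2 S:1
  CH(NH2) → C:1 H:3 N:1
  CH(OH) → C:1 H:2 O:1
  CH2 → C:1 H:2
  CH3 → C:1 H:3
Element totals:
  C: 6
  H: 15
  N: 1
  O: 1
  S: 1
Molecular formula: C6H15NOS.
  M = 6(12.011) + 15(1.008) + 14.007 + 15.999 + 32.06
    = 72.066 + 15.120 + 14.007 + 15.999 + 32.060 = 149.252

149.25 g/mol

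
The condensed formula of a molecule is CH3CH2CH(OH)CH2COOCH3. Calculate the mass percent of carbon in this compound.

54.53%

Element totals:
  C: 6
  H: 12
  O: 3
Molecular formula: C6H12O3.
Molar mass = 132.159 g/mol.
Mass from C: 6 × 12.011 = 72.066 g/mol.
%C = 72.066 / 132.159 × 100 = 54.53%.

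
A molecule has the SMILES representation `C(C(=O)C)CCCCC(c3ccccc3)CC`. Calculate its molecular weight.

232.37 g/mol

Atom tally by fragment:
  CH3COCH2 → C:3 H:5 O:1
  CH2 → C:1 H:2
  CH2 → C:1 H:2
  CH2 → C:1 H:2
  CH2 → C:1 H:2
  CH(C6H5) → C:7 H:6
  CH2 → C:1 H:2
  CH3 → C:1 H:3
Element totals:
  C: 16
  H: 24
  O: 1
Molecular formula: C16H24O.
  M = 16(12.011) + 24(1.008) + 15.999
    = 192.176 + 24.192 + 15.999 = 232.367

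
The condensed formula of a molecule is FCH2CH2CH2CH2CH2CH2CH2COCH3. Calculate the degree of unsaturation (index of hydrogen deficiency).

1

Atom tally by fragment:
  FCH2 → C:1 H:2 F:1
  CH2 → C:1 H:2
  CH2 → C:1 H:2
  CH2 → C:1 H:2
  CH2 → C:1 H:2
  CH2 → C:1 H:2
  CH2COCH3 → C:3 H:5 O:1
Element totals:
  C: 9
  H: 17
  F: 1
  O: 1
Molecular formula: C9H17FO.
DoU = (2C + 2 + N − H − X) / 2 = (2·9 + 2 + 0 − 17 − 1) / 2 = 1.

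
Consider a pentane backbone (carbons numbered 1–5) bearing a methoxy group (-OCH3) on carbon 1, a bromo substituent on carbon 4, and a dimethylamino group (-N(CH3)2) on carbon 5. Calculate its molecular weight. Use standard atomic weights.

Atom tally by fragment:
  CH3OCH2 → C:2 H:5 O:1
  CH2 → C:1 H:2
  CH2 → C:1 H:2
  CH(Br) → C:1 H:1 Br:1
  CH2N(CH3)2 → C:3 H:8 N:1
Element totals:
  C: 8
  H: 18
  Br: 1
  N: 1
  O: 1
Molecular formula: C8H18BrNO.
  M = 8(12.011) + 18(1.008) + 79.904 + 14.007 + 15.999
    = 96.088 + 18.144 + 79.904 + 14.007 + 15.999 = 224.142

224.14 g/mol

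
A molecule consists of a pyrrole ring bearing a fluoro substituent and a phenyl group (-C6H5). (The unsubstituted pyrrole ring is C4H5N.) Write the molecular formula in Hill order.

Atom tally by fragment:
  pyrrole ring core → C:4 H:5 N:1
  (− 2 ring H displaced by substituents)
  + F → F:1
  + C6H5 → C:6 H:5
Element totals:
  C: 10
  H: 8
  F: 1
  N: 1

C10H8FN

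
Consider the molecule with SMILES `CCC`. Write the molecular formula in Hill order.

Atom tally by fragment:
  CH3 → C:1 H:3
  CH2 → C:1 H:2
  CH3 → C:1 H:3
Element totals:
  C: 3
  H: 8

C3H8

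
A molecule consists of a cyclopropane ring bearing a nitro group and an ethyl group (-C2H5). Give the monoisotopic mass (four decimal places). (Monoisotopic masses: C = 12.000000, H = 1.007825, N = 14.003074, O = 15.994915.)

115.0633

Atom tally by fragment:
  cyclopropane ring core → C:3 H:6
  (− 2 ring H displaced by substituents)
  + NO2 → N:1 O:2
  + C2H5 → C:2 H:5
Element totals:
  C: 5
  H: 9
  N: 1
  O: 2
Molecular formula: C5H9NO2.
  M = 5(12.0) + 9(1.007825) + 14.003074 + 2(15.994915)
    = 60.000000 + 9.070425 + 14.003074 + 31.989830 = 115.063329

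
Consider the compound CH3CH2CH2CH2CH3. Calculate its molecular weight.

Element totals:
  C: 5
  H: 12
Molecular formula: C5H12.
  M = 5(12.011) + 12(1.008)
    = 60.055 + 12.096 = 72.151

72.15 g/mol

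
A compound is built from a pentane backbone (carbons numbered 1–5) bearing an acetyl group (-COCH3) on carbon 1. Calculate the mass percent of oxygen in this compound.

Atom tally by fragment:
  CH3COCH2 → C:3 H:5 O:1
  CH2 → C:1 H:2
  CH2 → C:1 H:2
  CH2 → C:1 H:2
  CH3 → C:1 H:3
Element totals:
  C: 7
  H: 14
  O: 1
Molecular formula: C7H14O.
Molar mass = 114.188 g/mol.
Mass from O: 1 × 15.999 = 15.999 g/mol.
%O = 15.999 / 114.188 × 100 = 14.01%.

14.01%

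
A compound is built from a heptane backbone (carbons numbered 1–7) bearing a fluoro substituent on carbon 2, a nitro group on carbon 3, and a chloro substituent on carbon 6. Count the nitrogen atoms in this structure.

Atom tally by fragment:
  CH3 → C:1 H:3
  CH(F) → C:1 H:1 F:1
  CH(NO2) → C:1 H:1 N:1 O:2
  CH2 → C:1 H:2
  CH2 → C:1 H:2
  CH(Cl) → C:1 H:1 Cl:1
  CH3 → C:1 H:3
Element totals:
  C: 7
  H: 13
  Cl: 1
  F: 1
  N: 1
  O: 2

1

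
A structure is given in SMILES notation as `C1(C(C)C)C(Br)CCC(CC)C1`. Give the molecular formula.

C11H21Br

Atom tally by fragment:
  cyclohexane ring core → C:6 H:12
  (− 3 ring H displaced by substituents)
  + CH(CH3)2 → C:3 H:7
  + Br → Br:1
  + C2H5 → C:2 H:5
Element totals:
  C: 11
  H: 21
  Br: 1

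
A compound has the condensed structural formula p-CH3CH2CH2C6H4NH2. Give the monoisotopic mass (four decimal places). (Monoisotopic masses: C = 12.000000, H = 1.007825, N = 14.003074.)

Atom tally by fragment:
  benzene ring core → C:6 H:6
  (− 2 ring H displaced by substituents)
  + CH2CH2CH3 → C:3 H:7
  + NH2 → N:1 H:2
Element totals:
  C: 9
  H: 13
  N: 1
Molecular formula: C9H13N.
  M = 9(12.0) + 13(1.007825) + 14.003074
    = 108.000000 + 13.101725 + 14.003074 = 135.104799

135.1048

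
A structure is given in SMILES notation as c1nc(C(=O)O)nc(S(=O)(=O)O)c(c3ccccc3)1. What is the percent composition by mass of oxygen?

Atom tally by fragment:
  pyrimidine ring core → C:4 H:4 N:2
  (− 3 ring H displaced by substituents)
  + COOH → C:1 H:1 O:2
  + SO3H → S:1 O:3 H:1
  + C6H5 → C:6 H:5
Element totals:
  C: 11
  H: 8
  N: 2
  O: 5
  S: 1
Molecular formula: C11H8N2O5S.
Molar mass = 280.254 g/mol.
Mass from O: 5 × 15.999 = 79.995 g/mol.
%O = 79.995 / 280.254 × 100 = 28.54%.

28.54%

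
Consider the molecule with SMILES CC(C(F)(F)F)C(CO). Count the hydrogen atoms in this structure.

9

Atom tally by fragment:
  CH3 → C:1 H:3
  CH(CF3) → C:2 H:1 F:3
  CH2CH2OH → C:2 H:5 O:1
Element totals:
  C: 5
  H: 9
  F: 3
  O: 1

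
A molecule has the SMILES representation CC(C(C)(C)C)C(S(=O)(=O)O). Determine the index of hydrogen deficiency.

0

Atom tally by fragment:
  CH3 → C:1 H:3
  CH(C(CH3)3) → C:5 H:10
  CH2SO3H → C:1 H:3 S:1 O:3
Element totals:
  C: 7
  H: 16
  O: 3
  S: 1
Molecular formula: C7H16O3S.
DoU = (2C + 2 + N − H − X) / 2 = (2·7 + 2 + 0 − 16 − 0) / 2 = 0.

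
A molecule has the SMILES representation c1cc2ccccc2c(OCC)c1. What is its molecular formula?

Atom tally by fragment:
  naphthalene ring system core → C:10 H:8
  (− 1 ring H displaced by substituents)
  + OC2H5 → C:2 H:5 O:1
Element totals:
  C: 12
  H: 12
  O: 1

C12H12O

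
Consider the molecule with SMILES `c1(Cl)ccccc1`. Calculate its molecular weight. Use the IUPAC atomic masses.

112.56 g/mol

Atom tally by fragment:
  benzene ring core → C:6 H:6
  (− 1 ring H displaced by substituents)
  + Cl → Cl:1
Element totals:
  C: 6
  H: 5
  Cl: 1
Molecular formula: C6H5Cl.
  M = 6(12.011) + 5(1.008) + 35.45
    = 72.066 + 5.040 + 35.450 = 112.556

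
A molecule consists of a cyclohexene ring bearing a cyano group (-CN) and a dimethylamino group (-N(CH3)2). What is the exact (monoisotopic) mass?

Atom tally by fragment:
  cyclohexene ring core → C:6 H:10
  (− 2 ring H displaced by substituents)
  + CN → C:1 N:1
  + N(CH3)2 → N:1 C:2 H:6
Element totals:
  C: 9
  H: 14
  N: 2
Molecular formula: C9H14N2.
  M = 9(12.0) + 14(1.007825) + 2(14.003074)
    = 108.000000 + 14.109550 + 28.006148 = 150.115698

150.1157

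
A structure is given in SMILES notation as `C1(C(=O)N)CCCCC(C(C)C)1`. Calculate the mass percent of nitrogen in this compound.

8.28%

Atom tally by fragment:
  cyclohexane ring core → C:6 H:12
  (− 2 ring H displaced by substituents)
  + CONH2 → C:1 H:2 O:1 N:1
  + CH(CH3)2 → C:3 H:7
Element totals:
  C: 10
  H: 19
  N: 1
  O: 1
Molecular formula: C10H19NO.
Molar mass = 169.268 g/mol.
Mass from N: 1 × 14.007 = 14.007 g/mol.
%N = 14.007 / 169.268 × 100 = 8.28%.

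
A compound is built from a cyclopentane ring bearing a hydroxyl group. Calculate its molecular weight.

86.13 g/mol

Atom tally by fragment:
  cyclopentane ring core → C:5 H:10
  (− 1 ring H displaced by substituents)
  + OH → O:1 H:1
Element totals:
  C: 5
  H: 10
  O: 1
Molecular formula: C5H10O.
  M = 5(12.011) + 10(1.008) + 15.999
    = 60.055 + 10.080 + 15.999 = 86.134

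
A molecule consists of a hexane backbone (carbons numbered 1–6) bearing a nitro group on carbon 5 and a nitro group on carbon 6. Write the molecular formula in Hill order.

C6H12N2O4

Atom tally by fragment:
  CH3 → C:1 H:3
  CH2 → C:1 H:2
  CH2 → C:1 H:2
  CH2 → C:1 H:2
  CH(NO2) → C:1 H:1 N:1 O:2
  CH2NO2 → C:1 H:2 N:1 O:2
Element totals:
  C: 6
  H: 12
  N: 2
  O: 4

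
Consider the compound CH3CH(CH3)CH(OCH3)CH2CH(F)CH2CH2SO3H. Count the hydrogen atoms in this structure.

Atom tally by fragment:
  CH3 → C:1 H:3
  CH(CH3) → C:2 H:4
  CH(OCH3) → C:2 H:4 O:1
  CH2 → C:1 H:2
  CH(F) → C:1 H:1 F:1
  CH2 → C:1 H:2
  CH2SO3H → C:1 H:3 S:1 O:3
Element totals:
  C: 9
  H: 19
  F: 1
  O: 4
  S: 1

19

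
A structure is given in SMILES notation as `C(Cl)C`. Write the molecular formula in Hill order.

C2H5Cl

Atom tally by fragment:
  ClCH2 → C:1 H:2 Cl:1
  CH3 → C:1 H:3
Element totals:
  C: 2
  H: 5
  Cl: 1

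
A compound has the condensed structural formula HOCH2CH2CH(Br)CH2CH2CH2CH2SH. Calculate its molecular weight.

227.16 g/mol

Atom tally by fragment:
  HOCH2 → C:1 H:3 O:1
  CH2 → C:1 H:2
  CH(Br) → C:1 H:1 Br:1
  CH2 → C:1 H:2
  CH2 → C:1 H:2
  CH2 → C:1 H:2
  CH2SH → C:1 H:3 S:1
Element totals:
  C: 7
  H: 15
  Br: 1
  O: 1
  S: 1
Molecular formula: C7H15BrOS.
  M = 7(12.011) + 15(1.008) + 79.904 + 15.999 + 32.06
    = 84.077 + 15.120 + 79.904 + 15.999 + 32.060 = 227.160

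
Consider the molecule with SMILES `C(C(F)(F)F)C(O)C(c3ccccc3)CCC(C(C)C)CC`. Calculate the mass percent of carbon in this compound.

68.33%

Atom tally by fragment:
  F3CCH2 → C:2 H:2 F:3
  CH(OH) → C:1 H:2 O:1
  CH(C6H5) → C:7 H:6
  CH2 → C:1 H:2
  CH2 → C:1 H:2
  CH(CH(CH3)2) → C:4 H:8
  CH2 → C:1 H:2
  CH3 → C:1 H:3
Element totals:
  C: 18
  H: 27
  F: 3
  O: 1
Molecular formula: C18H27F3O.
Molar mass = 316.407 g/mol.
Mass from C: 18 × 12.011 = 216.198 g/mol.
%C = 216.198 / 316.407 × 100 = 68.33%.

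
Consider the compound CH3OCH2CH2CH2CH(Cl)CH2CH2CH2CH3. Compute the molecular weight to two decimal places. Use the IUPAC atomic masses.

Atom tally by fragment:
  CH3OCH2 → C:2 H:5 O:1
  CH2 → C:1 H:2
  CH2 → C:1 H:2
  CH(Cl) → C:1 H:1 Cl:1
  CH2 → C:1 H:2
  CH2 → C:1 H:2
  CH2 → C:1 H:2
  CH3 → C:1 H:3
Element totals:
  C: 9
  H: 19
  Cl: 1
  O: 1
Molecular formula: C9H19ClO.
  M = 9(12.011) + 19(1.008) + 35.45 + 15.999
    = 108.099 + 19.152 + 35.450 + 15.999 = 178.700

178.70 g/mol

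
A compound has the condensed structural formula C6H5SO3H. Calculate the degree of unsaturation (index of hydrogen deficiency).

Atom tally by fragment:
  benzene ring core → C:6 H:6
  (− 1 ring H displaced by substituents)
  + SO3H → S:1 O:3 H:1
Element totals:
  C: 6
  H: 6
  O: 3
  S: 1
Molecular formula: C6H6O3S.
DoU = (2C + 2 + N − H − X) / 2 = (2·6 + 2 + 0 − 6 − 0) / 2 = 4.

4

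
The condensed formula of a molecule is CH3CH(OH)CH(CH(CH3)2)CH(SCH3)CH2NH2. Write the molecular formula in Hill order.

C9H21NOS

Element totals:
  C: 9
  H: 21
  N: 1
  O: 1
  S: 1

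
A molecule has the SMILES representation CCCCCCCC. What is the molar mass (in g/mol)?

114.23 g/mol

Atom tally by fragment:
  CH3 → C:1 H:3
  CH2 → C:1 H:2
  CH2 → C:1 H:2
  CH2 → C:1 H:2
  CH2 → C:1 H:2
  CH2 → C:1 H:2
  CH2 → C:1 H:2
  CH3 → C:1 H:3
Element totals:
  C: 8
  H: 18
Molecular formula: C8H18.
  M = 8(12.011) + 18(1.008)
    = 96.088 + 18.144 = 114.232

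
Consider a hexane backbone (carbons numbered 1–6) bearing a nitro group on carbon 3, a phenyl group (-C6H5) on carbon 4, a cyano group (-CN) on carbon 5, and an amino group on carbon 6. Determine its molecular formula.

C13H17N3O2

Atom tally by fragment:
  CH3 → C:1 H:3
  CH2 → C:1 H:2
  CH(NO2) → C:1 H:1 N:1 O:2
  CH(C6H5) → C:7 H:6
  CH(CN) → C:2 H:1 N:1
  CH2NH2 → C:1 H:4 N:1
Element totals:
  C: 13
  H: 17
  N: 3
  O: 2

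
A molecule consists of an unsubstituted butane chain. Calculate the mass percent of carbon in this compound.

82.66%

Atom tally by fragment:
  CH3 → C:1 H:3
  CH2 → C:1 H:2
  CH2 → C:1 H:2
  CH3 → C:1 H:3
Element totals:
  C: 4
  H: 10
Molecular formula: C4H10.
Molar mass = 58.124 g/mol.
Mass from C: 4 × 12.011 = 48.044 g/mol.
%C = 48.044 / 58.124 × 100 = 82.66%.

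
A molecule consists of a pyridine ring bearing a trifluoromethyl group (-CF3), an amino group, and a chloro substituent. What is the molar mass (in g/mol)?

Atom tally by fragment:
  pyridine ring core → C:5 H:5 N:1
  (− 3 ring H displaced by substituents)
  + CF3 → C:1 F:3
  + NH2 → N:1 H:2
  + Cl → Cl:1
Element totals:
  C: 6
  H: 4
  Cl: 1
  F: 3
  N: 2
Molecular formula: C6H4ClF3N2.
  M = 6(12.011) + 4(1.008) + 35.45 + 3(18.998) + 2(14.007)
    = 72.066 + 4.032 + 35.450 + 56.994 + 28.014 = 196.556

196.56 g/mol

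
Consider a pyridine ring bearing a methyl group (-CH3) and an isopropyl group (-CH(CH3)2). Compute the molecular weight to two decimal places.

135.21 g/mol

Atom tally by fragment:
  pyridine ring core → C:5 H:5 N:1
  (− 2 ring H displaced by substituents)
  + CH3 → C:1 H:3
  + CH(CH3)2 → C:3 H:7
Element totals:
  C: 9
  H: 13
  N: 1
Molecular formula: C9H13N.
  M = 9(12.011) + 13(1.008) + 14.007
    = 108.099 + 13.104 + 14.007 = 135.210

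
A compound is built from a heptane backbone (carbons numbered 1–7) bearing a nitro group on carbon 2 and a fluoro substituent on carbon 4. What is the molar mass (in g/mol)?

Atom tally by fragment:
  CH3 → C:1 H:3
  CH(NO2) → C:1 H:1 N:1 O:2
  CH2 → C:1 H:2
  CH(F) → C:1 H:1 F:1
  CH2 → C:1 H:2
  CH2 → C:1 H:2
  CH3 → C:1 H:3
Element totals:
  C: 7
  H: 14
  F: 1
  N: 1
  O: 2
Molecular formula: C7H14FNO2.
  M = 7(12.011) + 14(1.008) + 18.998 + 14.007 + 2(15.999)
    = 84.077 + 14.112 + 18.998 + 14.007 + 31.998 = 163.192

163.19 g/mol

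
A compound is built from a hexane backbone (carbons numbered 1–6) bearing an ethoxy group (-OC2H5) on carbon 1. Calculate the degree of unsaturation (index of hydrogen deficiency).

0

Atom tally by fragment:
  C2H5OCH2 → C:3 H:7 O:1
  CH2 → C:1 H:2
  CH2 → C:1 H:2
  CH2 → C:1 H:2
  CH2 → C:1 H:2
  CH3 → C:1 H:3
Element totals:
  C: 8
  H: 18
  O: 1
Molecular formula: C8H18O.
DoU = (2C + 2 + N − H − X) / 2 = (2·8 + 2 + 0 − 18 − 0) / 2 = 0.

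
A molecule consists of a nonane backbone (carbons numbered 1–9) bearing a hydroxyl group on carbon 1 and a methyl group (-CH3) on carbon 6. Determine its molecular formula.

Atom tally by fragment:
  HOCH2 → C:1 H:3 O:1
  CH2 → C:1 H:2
  CH2 → C:1 H:2
  CH2 → C:1 H:2
  CH2 → C:1 H:2
  CH(CH3) → C:2 H:4
  CH2 → C:1 H:2
  CH2 → C:1 H:2
  CH3 → C:1 H:3
Element totals:
  C: 10
  H: 22
  O: 1

C10H22O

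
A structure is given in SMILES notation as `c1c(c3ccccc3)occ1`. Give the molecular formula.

C10H8O

Atom tally by fragment:
  furan ring core → C:4 H:4 O:1
  (− 1 ring H displaced by substituents)
  + C6H5 → C:6 H:5
Element totals:
  C: 10
  H: 8
  O: 1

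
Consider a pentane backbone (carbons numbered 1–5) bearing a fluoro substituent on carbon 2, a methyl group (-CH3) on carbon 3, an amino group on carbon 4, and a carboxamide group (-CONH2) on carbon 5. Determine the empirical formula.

Atom tally by fragment:
  CH3 → C:1 H:3
  CH(F) → C:1 H:1 F:1
  CH(CH3) → C:2 H:4
  CH(NH2) → C:1 H:3 N:1
  CH2CONH2 → C:2 H:4 O:1 N:1
Element totals:
  C: 7
  H: 15
  F: 1
  N: 2
  O: 1
Molecular formula: C7H15FN2O.
gcd of subscripts (7, 1, 15, 2, 1) = 1, so the empirical formula equals the molecular formula.

C7H15FN2O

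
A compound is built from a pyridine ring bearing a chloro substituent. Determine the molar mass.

Atom tally by fragment:
  pyridine ring core → C:5 H:5 N:1
  (− 1 ring H displaced by substituents)
  + Cl → Cl:1
Element totals:
  C: 5
  H: 4
  Cl: 1
  N: 1
Molecular formula: C5H4ClN.
  M = 5(12.011) + 4(1.008) + 35.45 + 14.007
    = 60.055 + 4.032 + 35.450 + 14.007 = 113.544

113.54 g/mol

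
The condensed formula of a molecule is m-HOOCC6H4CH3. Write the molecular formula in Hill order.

C8H8O2

Atom tally by fragment:
  benzene ring core → C:6 H:6
  (− 2 ring H displaced by substituents)
  + COOH → C:1 H:1 O:2
  + CH3 → C:1 H:3
Element totals:
  C: 8
  H: 8
  O: 2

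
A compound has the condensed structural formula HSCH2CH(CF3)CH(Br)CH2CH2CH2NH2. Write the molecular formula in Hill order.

Atom tally by fragment:
  HSCH2 → C:1 H:3 S:1
  CH(CF3) → C:2 H:1 F:3
  CH(Br) → C:1 H:1 Br:1
  CH2 → C:1 H:2
  CH2 → C:1 H:2
  CH2NH2 → C:1 H:4 N:1
Element totals:
  C: 7
  H: 13
  Br: 1
  F: 3
  N: 1
  S: 1

C7H13BrF3NS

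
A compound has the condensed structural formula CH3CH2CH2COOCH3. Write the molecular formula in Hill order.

Element totals:
  C: 5
  H: 10
  O: 2

C5H10O2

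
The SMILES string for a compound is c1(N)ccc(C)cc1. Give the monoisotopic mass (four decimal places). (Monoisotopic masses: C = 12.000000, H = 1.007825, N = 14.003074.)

107.0735

Atom tally by fragment:
  benzene ring core → C:6 H:6
  (− 2 ring H displaced by substituents)
  + NH2 → N:1 H:2
  + CH3 → C:1 H:3
Element totals:
  C: 7
  H: 9
  N: 1
Molecular formula: C7H9N.
  M = 7(12.0) + 9(1.007825) + 14.003074
    = 84.000000 + 9.070425 + 14.003074 = 107.073499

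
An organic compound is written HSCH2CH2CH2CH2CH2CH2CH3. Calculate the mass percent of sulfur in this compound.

24.24%

Atom tally by fragment:
  HSCH2 → C:1 H:3 S:1
  CH2 → C:1 H:2
  CH2 → C:1 H:2
  CH2 → C:1 H:2
  CH2 → C:1 H:2
  CH2 → C:1 H:2
  CH3 → C:1 H:3
Element totals:
  C: 7
  H: 16
  S: 1
Molecular formula: C7H16S.
Molar mass = 132.265 g/mol.
Mass from S: 1 × 32.06 = 32.060 g/mol.
%S = 32.060 / 132.265 × 100 = 24.24%.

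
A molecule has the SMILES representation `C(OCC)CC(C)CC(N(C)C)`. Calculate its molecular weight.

Atom tally by fragment:
  C2H5OCH2 → C:3 H:7 O:1
  CH2 → C:1 H:2
  CH(CH3) → C:2 H:4
  CH2 → C:1 H:2
  CH2N(CH3)2 → C:3 H:8 N:1
Element totals:
  C: 10
  H: 23
  N: 1
  O: 1
Molecular formula: C10H23NO.
  M = 10(12.011) + 23(1.008) + 14.007 + 15.999
    = 120.110 + 23.184 + 14.007 + 15.999 = 173.300

173.30 g/mol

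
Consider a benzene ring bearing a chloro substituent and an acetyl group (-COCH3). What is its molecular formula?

Atom tally by fragment:
  benzene ring core → C:6 H:6
  (− 2 ring H displaced by substituents)
  + Cl → Cl:1
  + COCH3 → C:2 H:3 O:1
Element totals:
  C: 8
  H: 7
  Cl: 1
  O: 1

C8H7ClO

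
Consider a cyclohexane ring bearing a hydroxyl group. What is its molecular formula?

Atom tally by fragment:
  cyclohexane ring core → C:6 H:12
  (− 1 ring H displaced by substituents)
  + OH → O:1 H:1
Element totals:
  C: 6
  H: 12
  O: 1

C6H12O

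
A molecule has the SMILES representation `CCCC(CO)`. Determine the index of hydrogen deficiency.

0

Atom tally by fragment:
  CH3 → C:1 H:3
  CH2 → C:1 H:2
  CH2 → C:1 H:2
  CH2CH2OH → C:2 H:5 O:1
Element totals:
  C: 5
  H: 12
  O: 1
Molecular formula: C5H12O.
DoU = (2C + 2 + N − H − X) / 2 = (2·5 + 2 + 0 − 12 − 0) / 2 = 0.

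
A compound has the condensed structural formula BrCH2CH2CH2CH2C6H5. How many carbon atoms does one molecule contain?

10

Atom tally by fragment:
  BrCH2 → C:1 H:2 Br:1
  CH2 → C:1 H:2
  CH2 → C:1 H:2
  CH2C6H5 → C:7 H:7
Element totals:
  C: 10
  H: 13
  Br: 1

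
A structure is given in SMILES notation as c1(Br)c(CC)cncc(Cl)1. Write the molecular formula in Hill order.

Atom tally by fragment:
  pyridine ring core → C:5 H:5 N:1
  (− 3 ring H displaced by substituents)
  + Br → Br:1
  + C2H5 → C:2 H:5
  + Cl → Cl:1
Element totals:
  C: 7
  H: 7
  Br: 1
  Cl: 1
  N: 1

C7H7BrClN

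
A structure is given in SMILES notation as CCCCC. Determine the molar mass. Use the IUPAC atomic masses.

72.15 g/mol

Atom tally by fragment:
  CH3 → C:1 H:3
  CH2 → C:1 H:2
  CH2 → C:1 H:2
  CH2 → C:1 H:2
  CH3 → C:1 H:3
Element totals:
  C: 5
  H: 12
Molecular formula: C5H12.
  M = 5(12.011) + 12(1.008)
    = 60.055 + 12.096 = 72.151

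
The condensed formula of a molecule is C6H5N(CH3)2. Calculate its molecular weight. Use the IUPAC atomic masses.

Element totals:
  C: 8
  H: 11
  N: 1
Molecular formula: C8H11N.
  M = 8(12.011) + 11(1.008) + 14.007
    = 96.088 + 11.088 + 14.007 = 121.183

121.18 g/mol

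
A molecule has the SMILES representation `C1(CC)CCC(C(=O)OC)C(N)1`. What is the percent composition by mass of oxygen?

18.69%

Atom tally by fragment:
  cyclopentane ring core → C:5 H:10
  (− 3 ring H displaced by substituents)
  + C2H5 → C:2 H:5
  + COOCH3 → C:2 H:3 O:2
  + NH2 → N:1 H:2
Element totals:
  C: 9
  H: 17
  N: 1
  O: 2
Molecular formula: C9H17NO2.
Molar mass = 171.240 g/mol.
Mass from O: 2 × 15.999 = 31.998 g/mol.
%O = 31.998 / 171.240 × 100 = 18.69%.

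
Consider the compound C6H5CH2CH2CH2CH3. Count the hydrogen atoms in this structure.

14

Element totals:
  C: 10
  H: 14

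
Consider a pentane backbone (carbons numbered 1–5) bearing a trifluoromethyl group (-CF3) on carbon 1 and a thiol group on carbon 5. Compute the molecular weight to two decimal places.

Atom tally by fragment:
  F3CCH2 → C:2 H:2 F:3
  CH2 → C:1 H:2
  CH2 → C:1 H:2
  CH2 → C:1 H:2
  CH2SH → C:1 H:3 S:1
Element totals:
  C: 6
  H: 11
  F: 3
  S: 1
Molecular formula: C6H11F3S.
  M = 6(12.011) + 11(1.008) + 3(18.998) + 32.06
    = 72.066 + 11.088 + 56.994 + 32.060 = 172.208

172.21 g/mol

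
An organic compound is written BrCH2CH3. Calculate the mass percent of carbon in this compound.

22.05%

Element totals:
  C: 2
  H: 5
  Br: 1
Molecular formula: C2H5Br.
Molar mass = 108.966 g/mol.
Mass from C: 2 × 12.011 = 24.022 g/mol.
%C = 24.022 / 108.966 × 100 = 22.05%.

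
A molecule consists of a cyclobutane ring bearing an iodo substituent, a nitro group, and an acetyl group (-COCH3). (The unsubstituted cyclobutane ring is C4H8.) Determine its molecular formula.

C6H8INO3

Atom tally by fragment:
  cyclobutane ring core → C:4 H:8
  (− 3 ring H displaced by substituents)
  + I → I:1
  + NO2 → N:1 O:2
  + COCH3 → C:2 H:3 O:1
Element totals:
  C: 6
  H: 8
  I: 1
  N: 1
  O: 3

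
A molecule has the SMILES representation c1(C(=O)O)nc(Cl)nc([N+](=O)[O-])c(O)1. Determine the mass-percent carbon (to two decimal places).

27.36%

Atom tally by fragment:
  pyrimidine ring core → C:4 H:4 N:2
  (− 4 ring H displaced by substituents)
  + COOH → C:1 H:1 O:2
  + Cl → Cl:1
  + NO2 → N:1 O:2
  + OH → O:1 H:1
Element totals:
  C: 5
  H: 2
  Cl: 1
  N: 3
  O: 5
Molecular formula: C5H2ClN3O5.
Molar mass = 219.537 g/mol.
Mass from C: 5 × 12.011 = 60.055 g/mol.
%C = 60.055 / 219.537 × 100 = 27.36%.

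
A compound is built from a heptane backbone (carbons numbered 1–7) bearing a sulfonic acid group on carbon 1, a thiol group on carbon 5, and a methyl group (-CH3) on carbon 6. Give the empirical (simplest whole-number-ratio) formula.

Atom tally by fragment:
  HO3SCH2 → C:1 H:3 S:1 O:3
  CH2 → C:1 H:2
  CH2 → C:1 H:2
  CH2 → C:1 H:2
  CH(SH) → C:1 H:2 S:1
  CH(CH3) → C:2 H:4
  CH3 → C:1 H:3
Element totals:
  C: 8
  H: 18
  O: 3
  S: 2
Molecular formula: C8H18O3S2.
gcd of subscripts (8, 18, 3, 2) = 1, so the empirical formula equals the molecular formula.

C8H18O3S2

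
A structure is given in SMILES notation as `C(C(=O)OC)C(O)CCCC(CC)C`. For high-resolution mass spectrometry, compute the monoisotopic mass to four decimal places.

Atom tally by fragment:
  CH3OOCCH2 → C:3 H:5 O:2
  CH(OH) → C:1 H:2 O:1
  CH2 → C:1 H:2
  CH2 → C:1 H:2
  CH2 → C:1 H:2
  CH(C2H5) → C:3 H:6
  CH3 → C:1 H:3
Element totals:
  C: 11
  H: 22
  O: 3
Molecular formula: C11H22O3.
  M = 11(12.0) + 22(1.007825) + 3(15.994915)
    = 132.000000 + 22.172150 + 47.984745 = 202.156895

202.1569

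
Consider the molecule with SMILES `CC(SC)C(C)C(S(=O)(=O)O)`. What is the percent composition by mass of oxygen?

Atom tally by fragment:
  CH3 → C:1 H:3
  CH(SCH3) → C:2 H:4 S:1
  CH(CH3) → C:2 H:4
  CH2SO3H → C:1 H:3 S:1 O:3
Element totals:
  C: 6
  H: 14
  O: 3
  S: 2
Molecular formula: C6H14O3S2.
Molar mass = 198.295 g/mol.
Mass from O: 3 × 15.999 = 47.997 g/mol.
%O = 47.997 / 198.295 × 100 = 24.20%.

24.20%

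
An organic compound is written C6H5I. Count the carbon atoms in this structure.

6

Atom tally by fragment:
  benzene ring core → C:6 H:6
  (− 1 ring H displaced by substituents)
  + I → I:1
Element totals:
  C: 6
  H: 5
  I: 1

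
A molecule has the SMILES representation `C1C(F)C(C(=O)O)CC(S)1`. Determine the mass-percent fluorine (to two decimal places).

11.57%

Atom tally by fragment:
  cyclopentane ring core → C:5 H:10
  (− 3 ring H displaced by substituents)
  + F → F:1
  + COOH → C:1 H:1 O:2
  + SH → S:1 H:1
Element totals:
  C: 6
  H: 9
  F: 1
  O: 2
  S: 1
Molecular formula: C6H9FO2S.
Molar mass = 164.194 g/mol.
Mass from F: 1 × 18.998 = 18.998 g/mol.
%F = 18.998 / 164.194 × 100 = 11.57%.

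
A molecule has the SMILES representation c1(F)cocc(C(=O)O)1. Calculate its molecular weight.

130.07 g/mol

Atom tally by fragment:
  furan ring core → C:4 H:4 O:1
  (− 2 ring H displaced by substituents)
  + F → F:1
  + COOH → C:1 H:1 O:2
Element totals:
  C: 5
  H: 3
  F: 1
  O: 3
Molecular formula: C5H3FO3.
  M = 5(12.011) + 3(1.008) + 18.998 + 3(15.999)
    = 60.055 + 3.024 + 18.998 + 47.997 = 130.074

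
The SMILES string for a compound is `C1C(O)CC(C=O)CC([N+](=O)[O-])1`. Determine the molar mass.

Atom tally by fragment:
  cyclohexane ring core → C:6 H:12
  (− 3 ring H displaced by substituents)
  + OH → O:1 H:1
  + CHO → C:1 H:1 O:1
  + NO2 → N:1 O:2
Element totals:
  C: 7
  H: 11
  N: 1
  O: 4
Molecular formula: C7H11NO4.
  M = 7(12.011) + 11(1.008) + 14.007 + 4(15.999)
    = 84.077 + 11.088 + 14.007 + 63.996 = 173.168

173.17 g/mol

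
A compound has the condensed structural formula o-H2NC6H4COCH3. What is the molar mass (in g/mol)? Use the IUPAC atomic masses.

135.17 g/mol

Element totals:
  C: 8
  H: 9
  N: 1
  O: 1
Molecular formula: C8H9NO.
  M = 8(12.011) + 9(1.008) + 14.007 + 15.999
    = 96.088 + 9.072 + 14.007 + 15.999 = 135.166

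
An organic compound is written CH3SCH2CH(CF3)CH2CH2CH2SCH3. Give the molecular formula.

Atom tally by fragment:
  CH3SCH2 → C:2 H:5 S:1
  CH(CF3) → C:2 H:1 F:3
  CH2 → C:1 H:2
  CH2 → C:1 H:2
  CH2SCH3 → C:2 H:5 S:1
Element totals:
  C: 8
  H: 15
  F: 3
  S: 2

C8H15F3S2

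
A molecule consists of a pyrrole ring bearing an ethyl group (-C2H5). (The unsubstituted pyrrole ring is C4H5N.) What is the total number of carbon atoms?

Atom tally by fragment:
  pyrrole ring core → C:4 H:5 N:1
  (− 1 ring H displaced by substituents)
  + C2H5 → C:2 H:5
Element totals:
  C: 6
  H: 9
  N: 1

6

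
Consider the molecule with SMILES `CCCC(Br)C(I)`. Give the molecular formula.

Atom tally by fragment:
  CH3 → C:1 H:3
  CH2 → C:1 H:2
  CH2 → C:1 H:2
  CH(Br) → C:1 H:1 Br:1
  CH2I → C:1 H:2 I:1
Element totals:
  C: 5
  H: 10
  Br: 1
  I: 1

C5H10BrI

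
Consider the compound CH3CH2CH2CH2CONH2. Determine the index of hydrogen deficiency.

Element totals:
  C: 5
  H: 11
  N: 1
  O: 1
Molecular formula: C5H11NO.
DoU = (2C + 2 + N − H − X) / 2 = (2·5 + 2 + 1 − 11 − 0) / 2 = 1.

1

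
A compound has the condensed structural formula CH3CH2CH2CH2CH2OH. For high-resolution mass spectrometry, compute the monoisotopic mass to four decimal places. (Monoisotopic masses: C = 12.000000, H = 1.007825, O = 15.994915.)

Element totals:
  C: 5
  H: 12
  O: 1
Molecular formula: C5H12O.
  M = 5(12.0) + 12(1.007825) + 15.994915
    = 60.000000 + 12.093900 + 15.994915 = 88.088815

88.0888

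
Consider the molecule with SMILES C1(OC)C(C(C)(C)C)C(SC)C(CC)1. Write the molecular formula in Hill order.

C12H24OS

Atom tally by fragment:
  cyclobutane ring core → C:4 H:8
  (− 4 ring H displaced by substituents)
  + OCH3 → C:1 H:3 O:1
  + C(CH3)3 → C:4 H:9
  + SCH3 → C:1 H:3 S:1
  + C2H5 → C:2 H:5
Element totals:
  C: 12
  H: 24
  O: 1
  S: 1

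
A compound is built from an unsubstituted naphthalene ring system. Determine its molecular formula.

C10H8

Atom tally by fragment:
  naphthalene ring system core → C:10 H:8
Element totals:
  C: 10
  H: 8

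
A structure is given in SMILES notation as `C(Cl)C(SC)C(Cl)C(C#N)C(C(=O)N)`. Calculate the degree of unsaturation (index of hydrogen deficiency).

3

Atom tally by fragment:
  ClCH2 → C:1 H:2 Cl:1
  CH(SCH3) → C:2 H:4 S:1
  CH(Cl) → C:1 H:1 Cl:1
  CH(CN) → C:2 H:1 N:1
  CH2CONH2 → C:2 H:4 O:1 N:1
Element totals:
  C: 8
  H: 12
  Cl: 2
  N: 2
  O: 1
  S: 1
Molecular formula: C8H12Cl2N2OS.
DoU = (2C + 2 + N − H − X) / 2 = (2·8 + 2 + 2 − 12 − 2) / 2 = 3.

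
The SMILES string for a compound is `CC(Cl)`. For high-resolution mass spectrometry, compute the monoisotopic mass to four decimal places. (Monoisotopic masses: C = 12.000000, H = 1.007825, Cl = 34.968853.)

Atom tally by fragment:
  CH3 → C:1 H:3
  CH2Cl → C:1 H:2 Cl:1
Element totals:
  C: 2
  H: 5
  Cl: 1
Molecular formula: C2H5Cl.
  M = 2(12.0) + 5(1.007825) + 34.968853
    = 24.000000 + 5.039125 + 34.968853 = 64.007978

64.0080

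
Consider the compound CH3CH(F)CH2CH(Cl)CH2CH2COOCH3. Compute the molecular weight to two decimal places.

Atom tally by fragment:
  CH3 → C:1 H:3
  CH(F) → C:1 H:1 F:1
  CH2 → C:1 H:2
  CH(Cl) → C:1 H:1 Cl:1
  CH2 → C:1 H:2
  CH2COOCH3 → C:3 H:5 O:2
Element totals:
  C: 8
  H: 14
  Cl: 1
  F: 1
  O: 2
Molecular formula: C8H14ClFO2.
  M = 8(12.011) + 14(1.008) + 35.45 + 18.998 + 2(15.999)
    = 96.088 + 14.112 + 35.450 + 18.998 + 31.998 = 196.646

196.65 g/mol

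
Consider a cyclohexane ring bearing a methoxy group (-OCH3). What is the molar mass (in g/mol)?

Atom tally by fragment:
  cyclohexane ring core → C:6 H:12
  (− 1 ring H displaced by substituents)
  + OCH3 → C:1 H:3 O:1
Element totals:
  C: 7
  H: 14
  O: 1
Molecular formula: C7H14O.
  M = 7(12.011) + 14(1.008) + 15.999
    = 84.077 + 14.112 + 15.999 = 114.188

114.19 g/mol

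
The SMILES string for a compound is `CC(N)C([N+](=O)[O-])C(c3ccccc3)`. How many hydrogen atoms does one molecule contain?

Atom tally by fragment:
  CH3 → C:1 H:3
  CH(NH2) → C:1 H:3 N:1
  CH(NO2) → C:1 H:1 N:1 O:2
  CH2C6H5 → C:7 H:7
Element totals:
  C: 10
  H: 14
  N: 2
  O: 2

14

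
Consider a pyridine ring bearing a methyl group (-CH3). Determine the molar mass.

Atom tally by fragment:
  pyridine ring core → C:5 H:5 N:1
  (− 1 ring H displaced by substituents)
  + CH3 → C:1 H:3
Element totals:
  C: 6
  H: 7
  N: 1
Molecular formula: C6H7N.
  M = 6(12.011) + 7(1.008) + 14.007
    = 72.066 + 7.056 + 14.007 = 93.129

93.13 g/mol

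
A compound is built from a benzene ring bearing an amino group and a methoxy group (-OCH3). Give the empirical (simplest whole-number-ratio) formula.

Atom tally by fragment:
  benzene ring core → C:6 H:6
  (− 2 ring H displaced by substituents)
  + NH2 → N:1 H:2
  + OCH3 → C:1 H:3 O:1
Element totals:
  C: 7
  H: 9
  N: 1
  O: 1
Molecular formula: C7H9NO.
gcd of subscripts (7, 9, 1, 1) = 1, so the empirical formula equals the molecular formula.

C7H9NO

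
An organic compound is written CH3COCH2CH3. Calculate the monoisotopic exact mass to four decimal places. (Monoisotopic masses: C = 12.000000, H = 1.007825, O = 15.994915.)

72.0575

Element totals:
  C: 4
  H: 8
  O: 1
Molecular formula: C4H8O.
  M = 4(12.0) + 8(1.007825) + 15.994915
    = 48.000000 + 8.062600 + 15.994915 = 72.057515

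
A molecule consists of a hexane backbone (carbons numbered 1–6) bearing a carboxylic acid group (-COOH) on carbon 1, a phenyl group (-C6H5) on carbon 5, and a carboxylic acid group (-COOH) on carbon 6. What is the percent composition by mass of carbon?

67.18%

Atom tally by fragment:
  HOOCCH2 → C:2 H:3 O:2
  CH2 → C:1 H:2
  CH2 → C:1 H:2
  CH2 → C:1 H:2
  CH(C6H5) → C:7 H:6
  CH2COOH → C:2 H:3 O:2
Element totals:
  C: 14
  H: 18
  O: 4
Molecular formula: C14H18O4.
Molar mass = 250.294 g/mol.
Mass from C: 14 × 12.011 = 168.154 g/mol.
%C = 168.154 / 250.294 × 100 = 67.18%.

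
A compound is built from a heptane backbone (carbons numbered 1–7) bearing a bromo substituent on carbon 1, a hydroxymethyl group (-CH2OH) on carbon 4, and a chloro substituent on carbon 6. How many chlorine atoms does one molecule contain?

Atom tally by fragment:
  BrCH2 → C:1 H:2 Br:1
  CH2 → C:1 H:2
  CH2 → C:1 H:2
  CH(CH2OH) → C:2 H:4 O:1
  CH2 → C:1 H:2
  CH(Cl) → C:1 H:1 Cl:1
  CH3 → C:1 H:3
Element totals:
  C: 8
  H: 16
  Br: 1
  Cl: 1
  O: 1

1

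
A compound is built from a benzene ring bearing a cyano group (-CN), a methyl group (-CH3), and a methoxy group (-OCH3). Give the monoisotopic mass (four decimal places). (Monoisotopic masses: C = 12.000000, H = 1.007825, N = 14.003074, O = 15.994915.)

Atom tally by fragment:
  benzene ring core → C:6 H:6
  (− 3 ring H displaced by substituents)
  + CN → C:1 N:1
  + CH3 → C:1 H:3
  + OCH3 → C:1 H:3 O:1
Element totals:
  C: 9
  H: 9
  N: 1
  O: 1
Molecular formula: C9H9NO.
  M = 9(12.0) + 9(1.007825) + 14.003074 + 15.994915
    = 108.000000 + 9.070425 + 14.003074 + 15.994915 = 147.068414

147.0684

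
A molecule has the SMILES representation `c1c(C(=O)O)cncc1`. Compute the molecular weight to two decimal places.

Atom tally by fragment:
  pyridine ring core → C:5 H:5 N:1
  (− 1 ring H displaced by substituents)
  + COOH → C:1 H:1 O:2
Element totals:
  C: 6
  H: 5
  N: 1
  O: 2
Molecular formula: C6H5NO2.
  M = 6(12.011) + 5(1.008) + 14.007 + 2(15.999)
    = 72.066 + 5.040 + 14.007 + 31.998 = 123.111

123.11 g/mol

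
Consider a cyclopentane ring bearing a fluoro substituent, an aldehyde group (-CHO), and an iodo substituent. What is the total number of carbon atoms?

Atom tally by fragment:
  cyclopentane ring core → C:5 H:10
  (− 3 ring H displaced by substituents)
  + F → F:1
  + CHO → C:1 H:1 O:1
  + I → I:1
Element totals:
  C: 6
  H: 8
  F: 1
  I: 1
  O: 1

6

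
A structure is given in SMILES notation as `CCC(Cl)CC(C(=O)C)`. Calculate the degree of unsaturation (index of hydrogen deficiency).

1

Atom tally by fragment:
  CH3 → C:1 H:3
  CH2 → C:1 H:2
  CH(Cl) → C:1 H:1 Cl:1
  CH2 → C:1 H:2
  CH2COCH3 → C:3 H:5 O:1
Element totals:
  C: 7
  H: 13
  Cl: 1
  O: 1
Molecular formula: C7H13ClO.
DoU = (2C + 2 + N − H − X) / 2 = (2·7 + 2 + 0 − 13 − 1) / 2 = 1.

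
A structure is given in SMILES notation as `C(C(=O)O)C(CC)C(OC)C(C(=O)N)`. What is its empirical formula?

C9H17NO4

Atom tally by fragment:
  HOOCCH2 → C:2 H:3 O:2
  CH(C2H5) → C:3 H:6
  CH(OCH3) → C:2 H:4 O:1
  CH2CONH2 → C:2 H:4 O:1 N:1
Element totals:
  C: 9
  H: 17
  N: 1
  O: 4
Molecular formula: C9H17NO4.
gcd of subscripts (9, 17, 1, 4) = 1, so the empirical formula equals the molecular formula.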